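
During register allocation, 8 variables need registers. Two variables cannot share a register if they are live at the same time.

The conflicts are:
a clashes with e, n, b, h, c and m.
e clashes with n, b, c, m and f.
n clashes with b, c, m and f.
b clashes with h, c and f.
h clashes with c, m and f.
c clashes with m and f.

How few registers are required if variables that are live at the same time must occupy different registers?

5

a, e, n, b, c pairwise conflict, so at least 5 registers are needed.
5 registers suffice: a=2, e=3, n=5, b=4, h=3, c=1, m=4, f=2. No two conflicting variables share a register.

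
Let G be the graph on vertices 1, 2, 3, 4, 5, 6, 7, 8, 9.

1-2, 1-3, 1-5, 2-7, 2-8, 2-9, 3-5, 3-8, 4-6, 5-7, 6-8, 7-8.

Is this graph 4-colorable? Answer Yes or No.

The chromatic number is 3. 1, 3, 5 form a triangle, so at least 3 colors are needed.
3 colors suffice: color a → {2, 3, 6}; color b → {4, 5, 8, 9}; color c → {1, 7}.
Since 4 ≥ 3, a proper 4-coloring certainly exists.

Yes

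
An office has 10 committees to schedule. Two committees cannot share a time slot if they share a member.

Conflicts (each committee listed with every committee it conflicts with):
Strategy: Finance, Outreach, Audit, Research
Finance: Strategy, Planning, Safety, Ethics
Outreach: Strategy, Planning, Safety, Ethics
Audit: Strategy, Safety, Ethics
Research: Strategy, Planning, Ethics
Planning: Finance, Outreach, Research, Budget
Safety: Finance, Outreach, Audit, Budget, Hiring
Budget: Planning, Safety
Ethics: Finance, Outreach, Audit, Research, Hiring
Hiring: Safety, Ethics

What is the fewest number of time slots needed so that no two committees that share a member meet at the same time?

Strategy and Audit conflict, so at least 2 time slots are needed.
2 time slots suffice: time slot 1 → {Strategy, Planning, Safety, Ethics}; time slot 2 → {Finance, Outreach, Audit, Research, Budget, Hiring}. Each listed conflict is separated.

2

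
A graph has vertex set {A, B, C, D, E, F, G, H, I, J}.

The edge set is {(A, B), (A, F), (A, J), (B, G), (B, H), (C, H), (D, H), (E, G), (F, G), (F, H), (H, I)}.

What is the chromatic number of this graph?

F and H are adjacent, so at least 2 colors are needed.
2 colors suffice: color red → {A, G, H}; color blue → {B, C, D, E, F, I, J}. Each edge has distinct colors on its endpoints.

2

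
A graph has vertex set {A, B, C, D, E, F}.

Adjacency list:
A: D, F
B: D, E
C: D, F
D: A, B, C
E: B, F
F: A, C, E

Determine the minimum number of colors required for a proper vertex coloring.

The cycle E-F-C-D-B-E has odd length 5, so it cannot be 2-colored; at least 3 colors are needed.
One proper 3-coloring: A=2, B=2, C=2, D=1, E=3, F=1. Every edge joins two different colors.

3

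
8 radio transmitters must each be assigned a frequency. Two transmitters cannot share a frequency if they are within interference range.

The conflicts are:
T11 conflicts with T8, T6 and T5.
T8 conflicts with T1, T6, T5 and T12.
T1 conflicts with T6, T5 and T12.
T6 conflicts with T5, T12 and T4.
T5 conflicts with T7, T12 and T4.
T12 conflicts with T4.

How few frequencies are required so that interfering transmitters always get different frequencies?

T8, T1, T6, T5, T12 are mutually in conflict, so at least 5 frequencies are needed.
A valid assignment using 5 frequencies: T11=4, T8=3, T1=5, T6=2, T5=1, T7=2, T12=4, T4=3. Each listed conflict is separated.

5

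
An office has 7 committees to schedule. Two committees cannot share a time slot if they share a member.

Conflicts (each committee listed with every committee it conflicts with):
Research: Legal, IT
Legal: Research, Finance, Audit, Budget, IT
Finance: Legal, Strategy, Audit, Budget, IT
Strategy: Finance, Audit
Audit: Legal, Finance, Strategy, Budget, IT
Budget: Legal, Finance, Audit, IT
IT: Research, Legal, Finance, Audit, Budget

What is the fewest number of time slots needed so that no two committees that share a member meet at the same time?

Legal, Finance, Audit, Budget, IT pairwise conflict, so at least 5 time slots are needed.
5 time slots suffice: time slot 1 → {Strategy, IT}; time slot 2 → {Research, Audit}; time slot 3 → {Finance}; time slot 4 → {Legal}; time slot 5 → {Budget}. Each listed conflict is separated.

5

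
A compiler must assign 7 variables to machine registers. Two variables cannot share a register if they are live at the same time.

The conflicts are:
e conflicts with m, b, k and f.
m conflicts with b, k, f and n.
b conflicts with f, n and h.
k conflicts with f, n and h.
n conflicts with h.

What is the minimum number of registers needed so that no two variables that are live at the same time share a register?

e, m, k, f pairwise conflict, so at least 4 registers are needed.
4 registers suffice: register 1 → {m, h}; register 2 → {b, k}; register 3 → {e, n}; register 4 → {f}. Every pair that conflicts lands in different registers.

4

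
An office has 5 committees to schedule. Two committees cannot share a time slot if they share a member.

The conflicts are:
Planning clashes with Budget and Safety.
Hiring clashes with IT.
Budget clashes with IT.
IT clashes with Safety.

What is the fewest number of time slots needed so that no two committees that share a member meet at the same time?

Planning and Safety conflict, so at least 2 time slots are needed.
Using 2 time slots: Planning=1, Hiring=2, Budget=2, IT=1, Safety=2. No two conflicting committees share a time slot.

2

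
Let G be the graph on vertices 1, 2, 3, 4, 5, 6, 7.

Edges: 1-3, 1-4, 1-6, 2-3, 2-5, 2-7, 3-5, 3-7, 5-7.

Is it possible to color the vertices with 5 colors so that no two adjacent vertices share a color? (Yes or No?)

Yes

The chromatic number is 4. 2, 3, 5, 7 form a clique, so at least 4 colors are needed.
One proper 4-coloring: 1=b, 2=b, 3=a, 4=a, 5=d, 6=a, 7=c.
Since 5 ≥ 4, a proper 5-coloring certainly exists.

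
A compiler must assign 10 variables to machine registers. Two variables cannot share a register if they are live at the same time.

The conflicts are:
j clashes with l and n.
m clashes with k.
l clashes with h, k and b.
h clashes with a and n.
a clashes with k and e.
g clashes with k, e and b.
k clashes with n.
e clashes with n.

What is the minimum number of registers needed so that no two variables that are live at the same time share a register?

g and b conflict, so at least 2 registers are needed.
2 registers suffice: j=1, m=2, l=2, h=1, a=2, g=2, k=1, e=1, n=2, b=1. No two conflicting variables share a register.

2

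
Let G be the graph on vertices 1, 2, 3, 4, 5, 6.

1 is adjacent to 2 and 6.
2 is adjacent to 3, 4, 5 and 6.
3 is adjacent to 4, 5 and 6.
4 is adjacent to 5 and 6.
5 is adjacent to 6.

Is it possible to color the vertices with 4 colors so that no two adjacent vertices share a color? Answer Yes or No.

2, 3, 4, 5, 6 are mutually adjacent (a clique of size 5), so at least 5 colors are needed.
So 4 colors are not enough.

No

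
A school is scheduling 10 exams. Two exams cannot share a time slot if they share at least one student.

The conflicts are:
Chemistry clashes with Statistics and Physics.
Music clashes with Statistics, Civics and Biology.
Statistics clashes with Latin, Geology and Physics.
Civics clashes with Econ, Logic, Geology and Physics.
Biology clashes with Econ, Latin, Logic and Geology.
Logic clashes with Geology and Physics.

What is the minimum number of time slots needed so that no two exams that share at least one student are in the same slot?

Civics, Logic, Geology are mutually in conflict, so at least 3 time slots are needed.
3 time slots suffice: Chemistry=3, Music=2, Statistics=1, Civics=1, Biology=1, Econ=2, Latin=2, Logic=3, Geology=2, Physics=2. Each listed conflict is separated.

3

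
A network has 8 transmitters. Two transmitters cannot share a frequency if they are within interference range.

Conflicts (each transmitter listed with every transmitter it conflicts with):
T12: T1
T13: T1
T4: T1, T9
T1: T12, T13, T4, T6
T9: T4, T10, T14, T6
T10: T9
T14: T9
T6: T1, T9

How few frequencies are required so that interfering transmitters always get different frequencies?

T4 and T1 conflict, so at least 2 frequencies are needed.
Using 2 frequencies: T12=2, T13=2, T4=2, T1=1, T9=1, T10=2, T14=2, T6=2. No two conflicting transmitters share a frequency.

2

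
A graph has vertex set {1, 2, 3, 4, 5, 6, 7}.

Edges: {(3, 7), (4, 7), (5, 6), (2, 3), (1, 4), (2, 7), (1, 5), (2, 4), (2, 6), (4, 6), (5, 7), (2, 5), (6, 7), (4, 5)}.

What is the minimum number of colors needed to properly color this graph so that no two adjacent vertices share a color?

2, 4, 5, 6, 7 are mutually adjacent (a clique of size 5), so at least 5 colors are needed.
5 colors suffice: 1=red, 2=red, 3=green, 4=green, 5=yellow, 6=purple, 7=blue. No two adjacent vertices share a color.

5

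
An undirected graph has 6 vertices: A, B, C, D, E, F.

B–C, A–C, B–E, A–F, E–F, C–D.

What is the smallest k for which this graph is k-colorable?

The cycle F-A-C-B-E-F has odd length 5, so it cannot be 2-colored; at least 3 colors are needed.
A valid assignment using 3 colors: A=2, B=2, C=1, D=2, E=3, F=1. Every edge joins two different colors.

3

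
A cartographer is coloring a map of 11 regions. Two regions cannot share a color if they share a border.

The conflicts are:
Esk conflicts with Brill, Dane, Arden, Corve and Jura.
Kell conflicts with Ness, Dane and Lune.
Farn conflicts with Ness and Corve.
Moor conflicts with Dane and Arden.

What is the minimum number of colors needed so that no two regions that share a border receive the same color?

Kell and Lune conflict, so at least 2 colors are needed.
One proper 2-coloring: Esk=1, Kell=1, Farn=1, Moor=1, Ness=2, Brill=2, Dane=2, Lune=2, Arden=2, Corve=2, Jura=2. Each listed conflict is separated.

2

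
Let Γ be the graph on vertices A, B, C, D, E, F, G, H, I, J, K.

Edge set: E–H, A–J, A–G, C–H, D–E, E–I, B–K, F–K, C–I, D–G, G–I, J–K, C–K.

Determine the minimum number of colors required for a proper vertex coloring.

C and I are adjacent, so at least 2 colors are needed.
2 colors suffice: color 1 → {A, D, H, I, K}; color 2 → {B, C, E, F, G, J}. No two adjacent vertices share a color.

2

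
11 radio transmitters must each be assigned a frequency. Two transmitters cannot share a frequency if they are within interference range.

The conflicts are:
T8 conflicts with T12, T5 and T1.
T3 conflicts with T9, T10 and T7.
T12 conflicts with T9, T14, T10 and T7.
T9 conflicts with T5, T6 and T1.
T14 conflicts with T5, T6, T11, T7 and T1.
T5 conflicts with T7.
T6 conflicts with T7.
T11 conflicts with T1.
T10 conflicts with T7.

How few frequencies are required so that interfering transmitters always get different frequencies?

3

T12, T10, T7 are mutually in conflict, so at least 3 frequencies are needed.
3 frequencies suffice: frequency 1 → {T8, T9, T14, T10}; frequency 2 → {T7, T1}; frequency 3 → {T3, T12, T5, T6, T11}. Every pair that conflicts lands in different frequencies.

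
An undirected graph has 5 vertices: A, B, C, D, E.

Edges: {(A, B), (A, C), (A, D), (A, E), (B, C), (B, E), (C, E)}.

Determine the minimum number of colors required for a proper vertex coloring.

A, B, C, E are pairwise adjacent (a clique of size 4), so at least 4 colors are needed.
4 colors suffice: color red → {A}; color blue → {D, E}; color green → {C}; color yellow → {B}. Each edge has distinct colors on its endpoints.

4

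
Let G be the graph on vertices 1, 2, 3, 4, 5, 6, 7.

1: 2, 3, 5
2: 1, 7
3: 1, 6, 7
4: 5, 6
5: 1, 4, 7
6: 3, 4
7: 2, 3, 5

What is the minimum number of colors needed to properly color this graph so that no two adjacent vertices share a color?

3

The cycle 4-5-1-3-6-4 has odd length 5, so it cannot be 2-colored; at least 3 colors are needed.
One proper 3-coloring: 1=blue, 2=red, 3=red, 4=blue, 5=red, 6=green, 7=blue. Every edge joins two different colors.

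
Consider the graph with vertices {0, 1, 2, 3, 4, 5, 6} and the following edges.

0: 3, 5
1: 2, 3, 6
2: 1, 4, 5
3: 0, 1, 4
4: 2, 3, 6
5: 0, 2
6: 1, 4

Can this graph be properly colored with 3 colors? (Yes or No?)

The chromatic number is 3. The cycle 3-0-5-2-4-3 has odd length 5, so it cannot be 2-colored; at least 3 colors are needed.
One proper 3-coloring: 0=c, 1=b, 2=a, 3=a, 4=b, 5=b, 6=a.
That is already a proper 3-coloring.

Yes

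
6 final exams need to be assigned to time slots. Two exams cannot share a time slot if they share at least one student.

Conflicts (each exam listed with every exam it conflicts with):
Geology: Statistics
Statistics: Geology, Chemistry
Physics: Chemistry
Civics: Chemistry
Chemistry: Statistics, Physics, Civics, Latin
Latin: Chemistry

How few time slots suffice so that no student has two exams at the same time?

Statistics and Chemistry conflict, so at least 2 time slots are needed.
A valid assignment using 2 time slots: Geology=1, Statistics=2, Physics=2, Civics=2, Chemistry=1, Latin=2. Every pair that conflicts lands in different time slots.

2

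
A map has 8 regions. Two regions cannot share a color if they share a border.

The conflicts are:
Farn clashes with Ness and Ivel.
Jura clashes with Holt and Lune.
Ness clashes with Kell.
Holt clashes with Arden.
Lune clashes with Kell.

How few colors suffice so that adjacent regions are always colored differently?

Lune and Kell conflict, so at least 2 colors are needed.
2 colors suffice: Farn=1, Jura=1, Ness=2, Holt=2, Arden=1, Lune=2, Kell=1, Ivel=2. No two conflicting regions share a color.

2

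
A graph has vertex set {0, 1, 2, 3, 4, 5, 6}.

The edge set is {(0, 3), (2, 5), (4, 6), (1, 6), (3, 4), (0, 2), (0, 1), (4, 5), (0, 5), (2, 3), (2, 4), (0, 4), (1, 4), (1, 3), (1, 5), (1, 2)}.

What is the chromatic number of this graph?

5

0, 1, 2, 4, 5 form a clique, so at least 5 colors are needed.
A valid assignment using 5 colors: 0=d, 1=a, 2=c, 3=e, 4=b, 5=e, 6=c. Each edge has distinct colors on its endpoints.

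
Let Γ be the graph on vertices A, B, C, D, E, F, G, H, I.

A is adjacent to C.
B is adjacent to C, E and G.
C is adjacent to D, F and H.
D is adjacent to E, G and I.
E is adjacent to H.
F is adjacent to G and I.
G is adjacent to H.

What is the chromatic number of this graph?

2

G and H are adjacent, so at least 2 colors are needed.
2 colors suffice: A=2, B=2, C=1, D=2, E=1, F=2, G=1, H=2, I=1. No two adjacent vertices share a color.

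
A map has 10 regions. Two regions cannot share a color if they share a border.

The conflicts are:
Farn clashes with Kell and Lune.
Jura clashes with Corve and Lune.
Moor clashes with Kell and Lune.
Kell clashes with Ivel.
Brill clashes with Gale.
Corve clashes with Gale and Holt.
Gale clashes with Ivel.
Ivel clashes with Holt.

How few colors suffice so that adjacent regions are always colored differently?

The cycle Gale-Ivel-Kell-Farn-Lune-Jura-Corve-Gale has odd length 7, so it cannot be 2-colored; at least 3 colors are needed.
3 colors suffice: Farn=2, Jura=3, Moor=2, Kell=1, Brill=2, Corve=2, Lune=1, Gale=1, Ivel=2, Holt=1. No two conflicting regions share a color.

3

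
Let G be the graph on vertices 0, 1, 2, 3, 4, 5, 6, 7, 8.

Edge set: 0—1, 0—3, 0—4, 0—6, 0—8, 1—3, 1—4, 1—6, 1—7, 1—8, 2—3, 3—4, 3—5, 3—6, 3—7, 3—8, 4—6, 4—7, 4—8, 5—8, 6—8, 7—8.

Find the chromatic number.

0, 1, 3, 4, 6, 8 are mutually adjacent (a clique of size 6), so at least 6 colors are needed.
A valid assignment using 6 colors: 0=orange, 1=yellow, 2=blue, 3=red, 4=green, 5=green, 6=purple, 7=purple, 8=blue. Every edge joins two different colors.

6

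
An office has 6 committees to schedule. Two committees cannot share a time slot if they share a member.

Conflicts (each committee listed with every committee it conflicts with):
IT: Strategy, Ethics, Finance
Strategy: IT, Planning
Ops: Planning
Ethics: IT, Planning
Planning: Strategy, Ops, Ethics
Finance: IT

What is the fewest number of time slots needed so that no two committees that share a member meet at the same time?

2

Ops and Planning conflict, so at least 2 time slots are needed.
Using 2 time slots: IT=1, Strategy=2, Ops=2, Ethics=2, Planning=1, Finance=2. Every pair that conflicts lands in different time slots.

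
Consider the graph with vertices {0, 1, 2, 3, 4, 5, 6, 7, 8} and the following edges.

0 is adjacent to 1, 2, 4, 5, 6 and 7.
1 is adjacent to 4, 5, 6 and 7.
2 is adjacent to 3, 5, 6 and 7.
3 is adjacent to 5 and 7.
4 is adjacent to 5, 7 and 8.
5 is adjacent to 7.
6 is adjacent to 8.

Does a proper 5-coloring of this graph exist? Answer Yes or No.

Yes

The chromatic number is 5. 0, 1, 4, 5, 7 are mutually adjacent (a clique of size 5), so at least 5 colors are needed.
5 colors suffice: color red → {0, 3, 8}; color blue → {5, 6}; color green → {7}; color yellow → {1, 2}; color purple → {4}.
That is already a proper 5-coloring.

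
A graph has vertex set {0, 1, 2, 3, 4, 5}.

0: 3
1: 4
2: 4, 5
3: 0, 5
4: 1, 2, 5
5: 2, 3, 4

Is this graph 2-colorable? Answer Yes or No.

2, 4, 5 form a triangle, so at least 3 colors are needed.
So 2 colors are not enough.

No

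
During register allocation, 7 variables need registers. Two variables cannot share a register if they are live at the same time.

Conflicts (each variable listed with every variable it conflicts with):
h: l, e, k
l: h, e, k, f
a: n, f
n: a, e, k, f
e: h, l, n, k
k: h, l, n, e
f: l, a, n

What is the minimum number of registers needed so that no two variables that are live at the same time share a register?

4

h, l, e, k pairwise conflict, so at least 4 registers are needed.
4 registers suffice: register 1 → {e, f}; register 2 → {l, n}; register 3 → {a, k}; register 4 → {h}. Each listed conflict is separated.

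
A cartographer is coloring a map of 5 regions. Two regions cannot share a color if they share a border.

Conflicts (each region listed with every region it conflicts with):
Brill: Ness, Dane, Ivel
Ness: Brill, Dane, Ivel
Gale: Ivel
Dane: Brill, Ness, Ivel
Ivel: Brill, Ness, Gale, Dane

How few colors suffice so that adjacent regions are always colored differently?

4

Brill, Ness, Dane, Ivel pairwise conflict, so at least 4 colors are needed.
One proper 4-coloring: Brill=3, Ness=2, Gale=2, Dane=4, Ivel=1. No two conflicting regions share a color.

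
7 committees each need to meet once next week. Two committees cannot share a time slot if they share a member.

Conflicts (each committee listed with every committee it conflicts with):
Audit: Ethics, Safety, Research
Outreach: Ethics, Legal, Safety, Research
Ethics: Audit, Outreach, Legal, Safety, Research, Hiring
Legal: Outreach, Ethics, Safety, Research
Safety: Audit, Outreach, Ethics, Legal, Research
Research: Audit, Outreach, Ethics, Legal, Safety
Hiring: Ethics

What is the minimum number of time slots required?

Outreach, Ethics, Legal, Safety, Research are mutually in conflict, so at least 5 time slots are needed.
Using 5 time slots: Audit=4, Outreach=5, Ethics=1, Legal=4, Safety=3, Research=2, Hiring=2. No two conflicting committees share a time slot.

5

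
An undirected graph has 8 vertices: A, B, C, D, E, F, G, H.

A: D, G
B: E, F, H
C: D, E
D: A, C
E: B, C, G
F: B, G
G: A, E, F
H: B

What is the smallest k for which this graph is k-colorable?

3

The cycle E-G-A-D-C-E has odd length 5, so it cannot be 2-colored; at least 3 colors are needed.
A valid assignment using 3 colors: A=blue, B=red, C=red, D=green, E=blue, F=blue, G=red, H=blue. No two adjacent vertices share a color.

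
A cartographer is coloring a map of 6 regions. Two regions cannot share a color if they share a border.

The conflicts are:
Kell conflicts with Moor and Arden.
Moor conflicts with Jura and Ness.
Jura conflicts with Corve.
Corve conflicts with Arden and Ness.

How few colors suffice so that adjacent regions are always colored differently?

The cycle Corve-Jura-Moor-Kell-Arden-Corve has odd length 5, so it cannot be 2-colored; at least 3 colors are needed.
A valid assignment using 3 colors: Kell=2, Moor=1, Jura=2, Corve=1, Arden=3, Ness=2. Every pair that conflicts lands in different colors.

3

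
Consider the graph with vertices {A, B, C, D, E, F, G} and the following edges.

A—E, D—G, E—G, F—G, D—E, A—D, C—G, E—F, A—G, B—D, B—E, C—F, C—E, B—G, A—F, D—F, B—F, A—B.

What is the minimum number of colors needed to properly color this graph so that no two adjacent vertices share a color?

A, B, D, E, F, G are mutually adjacent (a clique of size 6), so at least 6 colors are needed.
A valid assignment using 6 colors: A=6, B=4, C=4, D=5, E=3, F=1, G=2. Every edge joins two different colors.

6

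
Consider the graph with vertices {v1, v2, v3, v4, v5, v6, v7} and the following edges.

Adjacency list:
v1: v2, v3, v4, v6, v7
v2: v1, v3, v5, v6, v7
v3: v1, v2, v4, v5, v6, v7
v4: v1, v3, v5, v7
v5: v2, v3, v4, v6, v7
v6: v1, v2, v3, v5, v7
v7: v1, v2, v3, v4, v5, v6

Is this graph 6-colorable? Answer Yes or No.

The chromatic number is 5. v2, v3, v5, v6, v7 are pairwise adjacent (a clique of size 5), so at least 5 colors are needed.
5 colors suffice: v1=3, v2=5, v3=2, v4=4, v5=3, v6=4, v7=1.
Since 6 ≥ 5, a proper 6-coloring certainly exists.

Yes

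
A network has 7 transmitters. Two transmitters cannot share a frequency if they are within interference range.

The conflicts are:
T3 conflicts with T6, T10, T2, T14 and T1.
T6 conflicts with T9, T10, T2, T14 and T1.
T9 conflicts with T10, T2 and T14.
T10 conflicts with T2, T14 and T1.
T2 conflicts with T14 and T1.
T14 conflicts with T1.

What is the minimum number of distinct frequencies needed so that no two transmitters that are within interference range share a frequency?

T3, T6, T10, T2, T14, T1 all conflict with each other, so at least 6 frequencies are needed.
Using 6 frequencies: T3=5, T6=3, T9=5, T10=2, T2=4, T14=1, T1=6. Every pair that conflicts lands in different frequencies.

6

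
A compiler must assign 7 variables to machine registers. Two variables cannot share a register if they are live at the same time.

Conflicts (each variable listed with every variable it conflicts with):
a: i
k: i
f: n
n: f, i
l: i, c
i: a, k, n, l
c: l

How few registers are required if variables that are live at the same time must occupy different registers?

2

k and i conflict, so at least 2 registers are needed.
2 registers suffice: register 1 → {f, i, c}; register 2 → {a, k, n, l}. Every pair that conflicts lands in different registers.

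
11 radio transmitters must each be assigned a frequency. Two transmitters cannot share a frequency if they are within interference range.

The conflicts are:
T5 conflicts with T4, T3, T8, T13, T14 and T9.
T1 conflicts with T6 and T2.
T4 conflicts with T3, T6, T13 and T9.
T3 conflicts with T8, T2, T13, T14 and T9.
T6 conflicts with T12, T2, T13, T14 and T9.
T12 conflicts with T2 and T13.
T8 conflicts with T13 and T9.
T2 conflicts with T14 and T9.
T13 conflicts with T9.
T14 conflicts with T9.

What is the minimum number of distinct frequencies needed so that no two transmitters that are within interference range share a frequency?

T5, T3, T8, T13, T9 all conflict with each other, so at least 5 frequencies are needed.
Using 5 frequencies: T5=4, T1=1, T4=5, T3=2, T6=2, T12=1, T8=5, T2=3, T13=3, T14=5, T9=1. Each listed conflict is separated.

5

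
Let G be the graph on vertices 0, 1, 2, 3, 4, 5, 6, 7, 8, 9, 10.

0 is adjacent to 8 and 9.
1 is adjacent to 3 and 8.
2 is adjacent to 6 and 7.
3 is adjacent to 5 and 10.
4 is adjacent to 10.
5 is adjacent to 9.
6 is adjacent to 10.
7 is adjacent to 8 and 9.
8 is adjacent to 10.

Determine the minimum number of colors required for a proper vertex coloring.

3

The cycle 6-10-8-7-2-6 has odd length 5, so it cannot be 2-colored; at least 3 colors are needed.
One proper 3-coloring: 0=green, 1=red, 2=red, 3=blue, 4=blue, 5=green, 6=blue, 7=green, 8=blue, 9=red, 10=red. No two adjacent vertices share a color.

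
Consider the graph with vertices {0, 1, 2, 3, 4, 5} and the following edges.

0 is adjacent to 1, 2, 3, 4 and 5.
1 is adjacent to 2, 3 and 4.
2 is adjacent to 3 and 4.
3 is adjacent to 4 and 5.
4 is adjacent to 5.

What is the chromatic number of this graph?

5

0, 1, 2, 3, 4 are mutually adjacent (a clique of size 5), so at least 5 colors are needed.
5 colors suffice: color red → {0}; color blue → {4}; color green → {3}; color yellow → {1, 5}; color purple → {2}. Each edge has distinct colors on its endpoints.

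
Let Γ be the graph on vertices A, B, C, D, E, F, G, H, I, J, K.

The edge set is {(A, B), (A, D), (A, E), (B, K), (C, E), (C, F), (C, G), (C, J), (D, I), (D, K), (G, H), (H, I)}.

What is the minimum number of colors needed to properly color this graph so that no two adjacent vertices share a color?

3

The cycle C-E-A-D-I-H-G-C has odd length 7, so it cannot be 2-colored; at least 3 colors are needed.
One proper 3-coloring: A=red, B=blue, C=red, D=blue, E=blue, F=blue, G=blue, H=green, I=red, J=blue, K=red. Every edge joins two different colors.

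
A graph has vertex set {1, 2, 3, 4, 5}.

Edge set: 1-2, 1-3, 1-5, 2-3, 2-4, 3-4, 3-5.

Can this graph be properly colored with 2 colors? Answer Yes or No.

No

2, 3, 4 are mutually adjacent, so at least 3 colors are needed.
So 2 colors are not enough.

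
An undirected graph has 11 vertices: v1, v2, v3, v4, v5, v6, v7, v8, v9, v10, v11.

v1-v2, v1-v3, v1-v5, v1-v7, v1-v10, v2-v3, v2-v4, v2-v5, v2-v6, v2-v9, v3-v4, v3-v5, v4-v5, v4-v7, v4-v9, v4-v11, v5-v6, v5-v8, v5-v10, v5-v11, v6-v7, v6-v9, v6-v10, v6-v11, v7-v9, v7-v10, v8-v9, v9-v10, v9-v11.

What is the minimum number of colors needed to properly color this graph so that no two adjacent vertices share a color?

4

v2, v3, v4, v5 form a clique, so at least 4 colors are needed.
4 colors suffice: v1=B, v2=G, v3=Y, v4=B, v5=R, v6=B, v7=G, v8=B, v9=R, v10=Y, v11=G. No two adjacent vertices share a color.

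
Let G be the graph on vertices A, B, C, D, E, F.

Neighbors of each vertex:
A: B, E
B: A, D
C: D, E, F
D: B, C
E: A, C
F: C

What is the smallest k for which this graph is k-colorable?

The cycle B-D-C-E-A-B has odd length 5, so it cannot be 2-colored; at least 3 colors are needed.
3 colors suffice: color red → {B, C}; color blue → {D, E, F}; color green → {A}. No two adjacent vertices share a color.

3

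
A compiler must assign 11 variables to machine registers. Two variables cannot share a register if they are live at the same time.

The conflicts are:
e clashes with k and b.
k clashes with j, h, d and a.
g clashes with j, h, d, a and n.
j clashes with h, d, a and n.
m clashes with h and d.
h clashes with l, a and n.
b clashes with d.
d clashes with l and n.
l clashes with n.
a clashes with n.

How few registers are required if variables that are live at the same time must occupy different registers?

g, j, h, a, n pairwise conflict, so at least 5 registers are needed.
Using 5 registers: e=1, k=2, g=5, j=3, m=2, h=1, b=2, d=1, l=3, a=4, n=2. Every pair that conflicts lands in different registers.

5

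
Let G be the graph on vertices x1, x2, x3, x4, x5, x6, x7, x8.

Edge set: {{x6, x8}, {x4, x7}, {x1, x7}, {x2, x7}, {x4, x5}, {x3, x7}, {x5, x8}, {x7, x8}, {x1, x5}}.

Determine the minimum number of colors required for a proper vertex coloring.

2

x4 and x7 are adjacent, so at least 2 colors are needed.
2 colors suffice: color 1 → {x5, x6, x7}; color 2 → {x1, x2, x3, x4, x8}. Every edge joins two different colors.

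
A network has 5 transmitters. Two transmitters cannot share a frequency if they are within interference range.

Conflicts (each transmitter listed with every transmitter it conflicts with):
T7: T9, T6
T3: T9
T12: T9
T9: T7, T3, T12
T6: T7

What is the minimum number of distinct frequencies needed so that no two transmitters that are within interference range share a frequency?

T7 and T9 conflict, so at least 2 frequencies are needed.
2 frequencies suffice: frequency 1 → {T9, T6}; frequency 2 → {T7, T3, T12}. No two conflicting transmitters share a frequency.

2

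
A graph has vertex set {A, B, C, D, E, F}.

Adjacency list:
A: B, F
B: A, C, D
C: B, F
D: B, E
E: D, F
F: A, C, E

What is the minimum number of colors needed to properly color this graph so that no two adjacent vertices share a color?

The cycle D-B-C-F-E-D has odd length 5, so it cannot be 2-colored; at least 3 colors are needed.
A valid assignment using 3 colors: A=blue, B=red, C=blue, D=blue, E=green, F=red. Each edge has distinct colors on its endpoints.

3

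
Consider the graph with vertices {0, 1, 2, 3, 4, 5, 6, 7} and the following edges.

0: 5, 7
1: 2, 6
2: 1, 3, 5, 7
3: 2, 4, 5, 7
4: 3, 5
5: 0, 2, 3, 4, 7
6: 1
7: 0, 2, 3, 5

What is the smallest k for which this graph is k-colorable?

4

2, 3, 5, 7 are pairwise adjacent (a clique of size 4), so at least 4 colors are needed.
A valid assignment using 4 colors: 0=c, 1=a, 2=c, 3=d, 4=b, 5=a, 6=b, 7=b. Each edge has distinct colors on its endpoints.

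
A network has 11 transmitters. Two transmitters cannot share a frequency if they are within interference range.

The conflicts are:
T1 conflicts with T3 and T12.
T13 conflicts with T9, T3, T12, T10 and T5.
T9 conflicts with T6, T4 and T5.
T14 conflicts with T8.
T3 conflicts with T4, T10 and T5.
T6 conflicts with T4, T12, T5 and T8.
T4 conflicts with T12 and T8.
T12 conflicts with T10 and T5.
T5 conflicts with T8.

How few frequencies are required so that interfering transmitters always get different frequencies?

T13, T9, T5 are mutually in conflict, so at least 3 frequencies are needed.
Using 3 frequencies: T1=1, T13=3, T9=2, T14=1, T3=2, T6=3, T4=1, T12=2, T10=1, T5=1, T8=2. Every pair that conflicts lands in different frequencies.

3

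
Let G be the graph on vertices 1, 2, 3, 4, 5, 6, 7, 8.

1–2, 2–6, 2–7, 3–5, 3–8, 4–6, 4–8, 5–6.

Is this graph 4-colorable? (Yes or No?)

The chromatic number is 3. The cycle 8-3-5-6-4-8 has odd length 5, so it cannot be 2-colored; at least 3 colors are needed.
3 colors suffice: 1=b, 2=a, 3=b, 4=c, 5=a, 6=b, 7=b, 8=a.
Since 4 ≥ 3, a proper 4-coloring certainly exists.

Yes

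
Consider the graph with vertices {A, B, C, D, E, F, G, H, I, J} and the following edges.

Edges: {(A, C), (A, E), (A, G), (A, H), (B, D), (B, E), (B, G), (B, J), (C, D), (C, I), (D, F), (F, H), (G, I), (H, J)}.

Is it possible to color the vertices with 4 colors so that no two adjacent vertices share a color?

Yes

The chromatic number is 3. The cycle A-C-D-B-E-A has odd length 5, so it cannot be 2-colored; at least 3 colors are needed.
3 colors suffice: A=1, B=1, C=3, D=2, E=2, F=1, G=2, H=2, I=1, J=3.
Since 4 ≥ 3, a proper 4-coloring certainly exists.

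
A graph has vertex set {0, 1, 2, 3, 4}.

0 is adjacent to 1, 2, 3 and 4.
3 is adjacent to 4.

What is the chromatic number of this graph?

0, 3, 4 form a triangle, so at least 3 colors are needed.
A valid assignment using 3 colors: 0=a, 1=b, 2=b, 3=c, 4=b. No two adjacent vertices share a color.

3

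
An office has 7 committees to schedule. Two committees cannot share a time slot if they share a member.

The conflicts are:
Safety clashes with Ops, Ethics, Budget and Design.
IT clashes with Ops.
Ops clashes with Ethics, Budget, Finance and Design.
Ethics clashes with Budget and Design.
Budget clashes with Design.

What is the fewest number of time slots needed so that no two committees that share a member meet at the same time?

5

Safety, Ops, Ethics, Budget, Design pairwise conflict, so at least 5 time slots are needed.
5 time slots suffice: time slot 1 → {Ops}; time slot 2 → {Safety, IT, Finance}; time slot 3 → {Design}; time slot 4 → {Ethics}; time slot 5 → {Budget}. Every pair that conflicts lands in different time slots.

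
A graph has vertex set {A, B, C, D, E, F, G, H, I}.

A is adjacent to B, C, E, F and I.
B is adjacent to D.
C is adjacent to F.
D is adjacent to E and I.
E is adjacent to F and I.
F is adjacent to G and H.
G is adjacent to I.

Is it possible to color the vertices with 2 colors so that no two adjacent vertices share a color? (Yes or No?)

D, E, I are mutually adjacent, so at least 3 colors are needed.
So 2 colors are not enough.

No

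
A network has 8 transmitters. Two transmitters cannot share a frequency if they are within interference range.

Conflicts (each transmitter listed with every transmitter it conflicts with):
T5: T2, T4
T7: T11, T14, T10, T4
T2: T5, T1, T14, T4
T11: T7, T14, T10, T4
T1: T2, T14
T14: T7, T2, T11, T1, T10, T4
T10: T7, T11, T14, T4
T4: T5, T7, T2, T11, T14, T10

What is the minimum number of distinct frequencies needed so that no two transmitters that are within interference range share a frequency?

5

T7, T11, T14, T10, T4 pairwise conflict, so at least 5 frequencies are needed.
5 frequencies suffice: frequency 1 → {T1, T4}; frequency 2 → {T5, T14}; frequency 3 → {T2, T10}; frequency 4 → {T7}; frequency 5 → {T11}. Each listed conflict is separated.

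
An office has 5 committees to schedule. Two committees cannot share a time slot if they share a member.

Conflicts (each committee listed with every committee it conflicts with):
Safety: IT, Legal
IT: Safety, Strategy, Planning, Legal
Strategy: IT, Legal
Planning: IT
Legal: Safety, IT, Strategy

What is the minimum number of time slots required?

Safety, IT, Legal pairwise conflict, so at least 3 time slots are needed.
3 time slots suffice: time slot 1 → {IT}; time slot 2 → {Planning, Legal}; time slot 3 → {Safety, Strategy}. Every pair that conflicts lands in different time slots.

3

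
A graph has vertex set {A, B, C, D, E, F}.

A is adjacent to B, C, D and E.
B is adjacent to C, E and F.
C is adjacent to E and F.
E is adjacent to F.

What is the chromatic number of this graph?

A, B, C, E are pairwise adjacent (a clique of size 4), so at least 4 colors are needed.
4 colors suffice: color red → {C, D}; color blue → {E}; color green → {B}; color yellow → {A, F}. Each edge has distinct colors on its endpoints.

4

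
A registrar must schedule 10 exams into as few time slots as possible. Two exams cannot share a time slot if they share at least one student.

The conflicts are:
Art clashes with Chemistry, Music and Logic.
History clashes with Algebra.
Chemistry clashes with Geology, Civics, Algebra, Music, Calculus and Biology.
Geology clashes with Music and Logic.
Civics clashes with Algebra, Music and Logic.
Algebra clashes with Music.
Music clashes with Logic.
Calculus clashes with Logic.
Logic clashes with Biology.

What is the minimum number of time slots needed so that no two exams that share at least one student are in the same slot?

4

Chemistry, Civics, Algebra, Music are mutually in conflict, so at least 4 time slots are needed.
4 time slots suffice: Art=3, History=1, Chemistry=1, Geology=3, Civics=4, Algebra=3, Music=2, Calculus=2, Logic=1, Biology=2. No two conflicting exams share a time slot.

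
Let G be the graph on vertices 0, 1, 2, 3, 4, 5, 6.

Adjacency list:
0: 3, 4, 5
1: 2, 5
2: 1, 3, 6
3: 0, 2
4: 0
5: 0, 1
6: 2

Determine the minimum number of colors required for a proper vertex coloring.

3

The cycle 0-3-2-1-5-0 has odd length 5, so it cannot be 2-colored; at least 3 colors are needed.
3 colors suffice: color a → {0, 2}; color b → {1, 3, 4, 6}; color c → {5}. Every edge joins two different colors.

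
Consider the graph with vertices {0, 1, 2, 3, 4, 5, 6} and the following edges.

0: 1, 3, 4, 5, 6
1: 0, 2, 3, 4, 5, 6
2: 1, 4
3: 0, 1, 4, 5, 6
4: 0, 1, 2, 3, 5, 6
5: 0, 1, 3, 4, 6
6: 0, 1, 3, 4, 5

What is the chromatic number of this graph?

6

0, 1, 3, 4, 5, 6 are pairwise adjacent (a clique of size 6), so at least 6 colors are needed.
6 colors suffice: color red → {4}; color blue → {1}; color green → {2, 3}; color yellow → {0}; color purple → {5}; color orange → {6}. Each edge has distinct colors on its endpoints.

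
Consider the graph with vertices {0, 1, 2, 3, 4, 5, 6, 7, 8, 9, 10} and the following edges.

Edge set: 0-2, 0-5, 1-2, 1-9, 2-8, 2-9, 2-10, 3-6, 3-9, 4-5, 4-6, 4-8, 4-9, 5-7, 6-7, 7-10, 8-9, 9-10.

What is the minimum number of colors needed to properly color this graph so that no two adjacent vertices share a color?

3

2, 9, 10 are pairwise adjacent, so at least 3 colors are needed.
3 colors suffice: color red → {5, 6, 9}; color blue → {2, 3, 4, 7}; color green → {0, 1, 8, 10}. Each edge has distinct colors on its endpoints.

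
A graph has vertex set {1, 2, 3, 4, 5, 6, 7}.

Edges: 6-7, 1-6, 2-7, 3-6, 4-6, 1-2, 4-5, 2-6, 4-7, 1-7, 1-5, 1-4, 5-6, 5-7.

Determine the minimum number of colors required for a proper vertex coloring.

5

1, 4, 5, 6, 7 are pairwise adjacent (a clique of size 5), so at least 5 colors are needed.
A valid assignment using 5 colors: 1=b, 2=d, 3=b, 4=e, 5=d, 6=a, 7=c. No two adjacent vertices share a color.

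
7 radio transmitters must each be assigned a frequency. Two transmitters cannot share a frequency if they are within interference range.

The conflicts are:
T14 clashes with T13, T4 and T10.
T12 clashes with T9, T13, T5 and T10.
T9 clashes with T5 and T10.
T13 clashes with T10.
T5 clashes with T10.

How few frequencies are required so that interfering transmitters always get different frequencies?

4

T12, T9, T5, T10 all conflict with each other, so at least 4 frequencies are needed.
Using 4 frequencies: T14=2, T12=2, T9=3, T13=3, T4=1, T5=4, T10=1. No two conflicting transmitters share a frequency.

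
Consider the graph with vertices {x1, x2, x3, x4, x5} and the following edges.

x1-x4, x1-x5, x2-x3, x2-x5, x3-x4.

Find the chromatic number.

The cycle x1-x4-x3-x2-x5-x1 has odd length 5, so it cannot be 2-colored; at least 3 colors are needed.
3 colors suffice: color 1 → {x3, x5}; color 2 → {x2, x4}; color 3 → {x1}. Every edge joins two different colors.

3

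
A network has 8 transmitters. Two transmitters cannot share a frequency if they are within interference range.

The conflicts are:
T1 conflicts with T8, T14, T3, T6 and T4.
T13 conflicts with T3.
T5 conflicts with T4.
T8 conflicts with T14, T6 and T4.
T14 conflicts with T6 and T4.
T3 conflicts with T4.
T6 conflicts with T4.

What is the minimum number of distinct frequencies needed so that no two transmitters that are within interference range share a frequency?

5

T1, T8, T14, T6, T4 pairwise conflict, so at least 5 frequencies are needed.
A valid assignment using 5 frequencies: T1=2, T13=1, T5=2, T8=3, T14=5, T3=3, T6=4, T4=1. Each listed conflict is separated.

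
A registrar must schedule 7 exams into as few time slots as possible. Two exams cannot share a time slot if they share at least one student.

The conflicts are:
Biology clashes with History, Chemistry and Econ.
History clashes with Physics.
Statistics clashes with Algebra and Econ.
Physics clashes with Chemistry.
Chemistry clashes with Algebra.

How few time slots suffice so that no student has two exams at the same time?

3

The cycle Chemistry-Algebra-Statistics-Econ-Biology-Chemistry has odd length 5, so it cannot be 2-colored; at least 3 time slots are needed.
Using 3 time slots: Biology=1, History=2, Statistics=1, Physics=1, Chemistry=2, Algebra=3, Econ=2. No two conflicting exams share a time slot.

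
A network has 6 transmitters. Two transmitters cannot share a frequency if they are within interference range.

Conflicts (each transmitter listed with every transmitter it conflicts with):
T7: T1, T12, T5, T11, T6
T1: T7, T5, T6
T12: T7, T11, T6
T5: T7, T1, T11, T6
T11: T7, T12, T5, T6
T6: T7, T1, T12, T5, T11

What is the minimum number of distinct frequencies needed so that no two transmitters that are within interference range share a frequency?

T7, T1, T5, T6 are mutually in conflict, so at least 4 frequencies are needed.
4 frequencies suffice: frequency 1 → {T6}; frequency 2 → {T7}; frequency 3 → {T12, T5}; frequency 4 → {T1, T11}. No two conflicting transmitters share a frequency.

4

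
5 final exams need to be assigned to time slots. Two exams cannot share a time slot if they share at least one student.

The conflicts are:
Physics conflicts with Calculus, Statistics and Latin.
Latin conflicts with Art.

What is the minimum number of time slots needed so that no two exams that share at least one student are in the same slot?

2

Physics and Calculus conflict, so at least 2 time slots are needed.
2 time slots suffice: Physics=1, Calculus=2, Statistics=2, Latin=2, Art=1. Every pair that conflicts lands in different time slots.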